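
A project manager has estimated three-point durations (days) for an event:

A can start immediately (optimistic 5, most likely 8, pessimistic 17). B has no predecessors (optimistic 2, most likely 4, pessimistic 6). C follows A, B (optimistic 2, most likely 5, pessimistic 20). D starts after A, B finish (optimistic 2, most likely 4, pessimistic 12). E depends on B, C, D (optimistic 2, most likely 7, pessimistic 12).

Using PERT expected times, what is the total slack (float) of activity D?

te_A = (5 + 4·8 + 17)/6 = 54/6 = 9
te_B = (2 + 4·4 + 6)/6 = 24/6 = 4
te_C = (2 + 4·5 + 20)/6 = 42/6 = 7
te_D = (2 + 4·4 + 12)/6 = 30/6 = 5
te_E = (2 + 4·7 + 12)/6 = 42/6 = 7

Forward pass:
ES_A = 0; EF_A = 9
ES_B = 0; EF_B = 4
ES_C = max(EF_A=9, EF_B=4) = 9; EF_C = 9+7 = 16
ES_D = max(EF_A=9, EF_B=4) = 9; EF_D = 9+5 = 14
ES_E = max(EF_B=4, EF_C=16, EF_D=14) = 16; EF_E = 16+7 = 23
Expected project duration μ = 23 days. Critical path: A → C → E.

Backward pass:
LF_E = 23; LS_E = 23−7 = 16
LF_D = LS_E = 16; LS_D = 16−5 = 11
LF_C = LS_E = 16; LS_C = 16−7 = 9
LF_B = min(LS_C=9, LS_D=11, LS_E=16) = 9; LS_B = 9−4 = 5
LF_A = min(LS_C=9, LS_D=11) = 9; LS_A = 9−9 = 0
Slack_D = LS_D − ES_D = 11 − 9 = 2

2 days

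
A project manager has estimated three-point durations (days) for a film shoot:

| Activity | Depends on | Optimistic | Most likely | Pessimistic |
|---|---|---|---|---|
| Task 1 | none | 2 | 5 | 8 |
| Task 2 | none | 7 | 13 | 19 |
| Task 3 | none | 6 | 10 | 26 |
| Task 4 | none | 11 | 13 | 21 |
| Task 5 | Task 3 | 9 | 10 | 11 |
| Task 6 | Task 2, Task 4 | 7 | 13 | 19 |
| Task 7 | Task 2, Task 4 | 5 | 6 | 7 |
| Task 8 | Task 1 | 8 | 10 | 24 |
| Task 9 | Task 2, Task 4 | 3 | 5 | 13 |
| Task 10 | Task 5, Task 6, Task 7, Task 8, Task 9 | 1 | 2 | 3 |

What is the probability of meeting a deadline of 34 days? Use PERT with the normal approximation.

te_Task 1 = (2 + 4·5 + 8)/6 = 30/6 = 5; σ²_Task 1 = ((8−2)/6)² = 1.000
te_Task 2 = (7 + 4·13 + 19)/6 = 78/6 = 13; σ²_Task 2 = ((19−7)/6)² = 4.000
te_Task 3 = (6 + 4·10 + 26)/6 = 72/6 = 12; σ²_Task 3 = ((26−6)/6)² = 11.111
te_Task 4 = (11 + 4·13 + 21)/6 = 84/6 = 14; σ²_Task 4 = ((21−11)/6)² = 2.778
te_Task 5 = (9 + 4·10 + 11)/6 = 60/6 = 10; σ²_Task 5 = ((11−9)/6)² = 0.111
te_Task 6 = (7 + 4·13 + 19)/6 = 78/6 = 13; σ²_Task 6 = ((19−7)/6)² = 4.000
te_Task 7 = (5 + 4·6 + 7)/6 = 36/6 = 6; σ²_Task 7 = ((7−5)/6)² = 0.111
te_Task 8 = (8 + 4·10 + 24)/6 = 72/6 = 12; σ²_Task 8 = ((24−8)/6)² = 7.111
te_Task 9 = (3 + 4·5 + 13)/6 = 36/6 = 6; σ²_Task 9 = ((13−3)/6)² = 2.778
te_Task 10 = (1 + 4·2 + 3)/6 = 12/6 = 2; σ²_Task 10 = ((3−1)/6)² = 0.111

Forward pass:
ES_Task 1 = 0; EF_Task 1 = 5
ES_Task 2 = 0; EF_Task 2 = 13
ES_Task 3 = 0; EF_Task 3 = 12
ES_Task 4 = 0; EF_Task 4 = 14
ES_Task 5 = 12; EF_Task 5 = 12+10 = 22
ES_Task 6 = max(EF_Task 2=13, EF_Task 4=14) = 14; EF_Task 6 = 14+13 = 27
ES_Task 7 = max(EF_Task 2=13, EF_Task 4=14) = 14; EF_Task 7 = 14+6 = 20
ES_Task 8 = 5; EF_Task 8 = 5+12 = 17
ES_Task 9 = max(EF_Task 2=13, EF_Task 4=14) = 14; EF_Task 9 = 14+6 = 20
ES_Task 10 = max(EF_Task 5=22, EF_Task 6=27, EF_Task 7=20, EF_Task 8=17, EF_Task 9=20) = 27; EF_Task 10 = 27+2 = 29
Expected project duration μ = 29 days. Critical path: Task 4 → Task 6 → Task 10.

Variance along critical path = 2.778 + 4.000 + 0.111 = 6.889; σ = √6.889 = 2.625 days.
Z = (34 − 29) / 2.625 = 1.905
P(T ≤ 34) = Φ(1.905) ≈ 0.972

0.972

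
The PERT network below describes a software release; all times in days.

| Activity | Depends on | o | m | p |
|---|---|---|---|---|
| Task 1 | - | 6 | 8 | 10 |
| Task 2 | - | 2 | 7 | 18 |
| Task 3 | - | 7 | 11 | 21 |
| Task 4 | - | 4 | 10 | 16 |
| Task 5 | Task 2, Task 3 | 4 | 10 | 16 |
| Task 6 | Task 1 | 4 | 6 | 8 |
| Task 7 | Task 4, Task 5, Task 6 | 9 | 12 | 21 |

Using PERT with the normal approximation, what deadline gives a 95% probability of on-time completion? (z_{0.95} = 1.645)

te_Task 1 = (6 + 4·8 + 10)/6 = 48/6 = 8; σ²_Task 1 = ((10−6)/6)² = 0.444
te_Task 2 = (2 + 4·7 + 18)/6 = 48/6 = 8; σ²_Task 2 = ((18−2)/6)² = 7.111
te_Task 3 = (7 + 4·11 + 21)/6 = 72/6 = 12; σ²_Task 3 = ((21−7)/6)² = 5.444
te_Task 4 = (4 + 4·10 + 16)/6 = 60/6 = 10; σ²_Task 4 = ((16−4)/6)² = 4.000
te_Task 5 = (4 + 4·10 + 16)/6 = 60/6 = 10; σ²_Task 5 = ((16−4)/6)² = 4.000
te_Task 6 = (4 + 4·6 + 8)/6 = 36/6 = 6; σ²_Task 6 = ((8−4)/6)² = 0.444
te_Task 7 = (9 + 4·12 + 21)/6 = 78/6 = 13; σ²_Task 7 = ((21−9)/6)² = 4.000

Forward pass:
ES_Task 1 = 0; EF_Task 1 = 8
ES_Task 2 = 0; EF_Task 2 = 8
ES_Task 3 = 0; EF_Task 3 = 12
ES_Task 4 = 0; EF_Task 4 = 10
ES_Task 5 = max(EF_Task 2=8, EF_Task 3=12) = 12; EF_Task 5 = 12+10 = 22
ES_Task 6 = 8; EF_Task 6 = 8+6 = 14
ES_Task 7 = max(EF_Task 4=10, EF_Task 5=22, EF_Task 6=14) = 22; EF_Task 7 = 22+13 = 35
Expected project duration μ = 35 days. Critical path: Task 3 → Task 5 → Task 7.

Variance along critical path = 5.444 + 4.000 + 4.000 = 13.444; σ = 3.667 days.
D = μ + z·σ = 35 + 1.645·3.667 = 41.0 days

41.0 days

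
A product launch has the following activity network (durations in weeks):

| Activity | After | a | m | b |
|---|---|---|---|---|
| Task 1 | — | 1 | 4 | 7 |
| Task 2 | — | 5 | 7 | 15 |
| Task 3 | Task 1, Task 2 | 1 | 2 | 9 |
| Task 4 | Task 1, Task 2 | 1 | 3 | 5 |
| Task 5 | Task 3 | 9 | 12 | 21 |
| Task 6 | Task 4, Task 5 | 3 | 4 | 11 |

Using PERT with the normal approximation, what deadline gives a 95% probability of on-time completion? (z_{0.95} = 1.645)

34.3 weeks

te_Task 1 = (1 + 4·4 + 7)/6 = 24/6 = 4; σ²_Task 1 = ((7−1)/6)² = 1.000
te_Task 2 = (5 + 4·7 + 15)/6 = 48/6 = 8; σ²_Task 2 = ((15−5)/6)² = 2.778
te_Task 3 = (1 + 4·2 + 9)/6 = 18/6 = 3; σ²_Task 3 = ((9−1)/6)² = 1.778
te_Task 4 = (1 + 4·3 + 5)/6 = 18/6 = 3; σ²_Task 4 = ((5−1)/6)² = 0.444
te_Task 5 = (9 + 4·12 + 21)/6 = 78/6 = 13; σ²_Task 5 = ((21−9)/6)² = 4.000
te_Task 6 = (3 + 4·4 + 11)/6 = 30/6 = 5; σ²_Task 6 = ((11−3)/6)² = 1.778

Forward pass:
ES_Task 1 = 0; EF_Task 1 = 4
ES_Task 2 = 0; EF_Task 2 = 8
ES_Task 3 = max(EF_Task 1=4, EF_Task 2=8) = 8; EF_Task 3 = 8+3 = 11
ES_Task 4 = max(EF_Task 1=4, EF_Task 2=8) = 8; EF_Task 4 = 8+3 = 11
ES_Task 5 = 11; EF_Task 5 = 11+13 = 24
ES_Task 6 = max(EF_Task 4=11, EF_Task 5=24) = 24; EF_Task 6 = 24+5 = 29
Expected project duration μ = 29 weeks. Critical path: Task 2 → Task 3 → Task 5 → Task 6.

Variance along critical path = 2.778 + 1.778 + 4.000 + 1.778 = 10.333; σ = 3.215 weeks.
D = μ + z·σ = 29 + 1.645·3.215 = 34.3 weeks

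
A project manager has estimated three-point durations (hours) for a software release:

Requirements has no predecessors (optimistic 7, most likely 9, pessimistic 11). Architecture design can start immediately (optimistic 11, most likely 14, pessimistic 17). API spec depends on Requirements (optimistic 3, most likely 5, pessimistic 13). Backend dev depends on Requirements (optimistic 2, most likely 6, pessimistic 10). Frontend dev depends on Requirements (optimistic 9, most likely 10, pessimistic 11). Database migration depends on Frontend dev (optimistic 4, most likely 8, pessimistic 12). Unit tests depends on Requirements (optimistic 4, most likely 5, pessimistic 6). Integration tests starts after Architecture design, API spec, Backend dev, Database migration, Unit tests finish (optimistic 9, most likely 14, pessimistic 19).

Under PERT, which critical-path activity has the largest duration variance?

Integration tests

te_Requirements = (7 + 4·9 + 11)/6 = 54/6 = 9; σ²_Requirements = ((11−7)/6)² = 0.444
te_Architecture design = (11 + 4·14 + 17)/6 = 84/6 = 14; σ²_Architecture design = ((17−11)/6)² = 1.000
te_API spec = (3 + 4·5 + 13)/6 = 36/6 = 6; σ²_API spec = ((13−3)/6)² = 2.778
te_Backend dev = (2 + 4·6 + 10)/6 = 36/6 = 6; σ²_Backend dev = ((10−2)/6)² = 1.778
te_Frontend dev = (9 + 4·10 + 11)/6 = 60/6 = 10; σ²_Frontend dev = ((11−9)/6)² = 0.111
te_Database migration = (4 + 4·8 + 12)/6 = 48/6 = 8; σ²_Database migration = ((12−4)/6)² = 1.778
te_Unit tests = (4 + 4·5 + 6)/6 = 30/6 = 5; σ²_Unit tests = ((6−4)/6)² = 0.111
te_Integration tests = (9 + 4·14 + 19)/6 = 84/6 = 14; σ²_Integration tests = ((19−9)/6)² = 2.778

Forward pass:
ES_Requirements = 0; EF_Requirements = 9
ES_Architecture design = 0; EF_Architecture design = 14
ES_API spec = 9; EF_API spec = 9+6 = 15
ES_Backend dev = 9; EF_Backend dev = 9+6 = 15
ES_Frontend dev = 9; EF_Frontend dev = 9+10 = 19
ES_Database migration = 19; EF_Database migration = 19+8 = 27
ES_Unit tests = 9; EF_Unit tests = 9+5 = 14
ES_Integration tests = max(EF_Architecture design=14, EF_API spec=15, EF_Backend dev=15, EF_Database migration=27, EF_Unit tests=14) = 27; EF_Integration tests = 27+14 = 41
Expected project duration μ = 41 hours. Critical path: Requirements → Frontend dev → Database migration → Integration tests.

Variances on critical path: σ²_Requirements=0.444, σ²_Frontend dev=0.111, σ²_Database migration=1.778, σ²_Integration tests=2.778.
Largest is σ²_Integration tests = 2.778.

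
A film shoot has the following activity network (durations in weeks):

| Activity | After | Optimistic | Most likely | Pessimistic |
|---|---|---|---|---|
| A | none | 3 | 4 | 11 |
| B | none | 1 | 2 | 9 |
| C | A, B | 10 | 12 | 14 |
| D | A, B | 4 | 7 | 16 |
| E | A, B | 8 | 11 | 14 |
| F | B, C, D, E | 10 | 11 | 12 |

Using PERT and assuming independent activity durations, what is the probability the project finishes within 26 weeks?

te_A = (3 + 4·4 + 11)/6 = 30/6 = 5; σ²_A = ((11−3)/6)² = 1.778
te_B = (1 + 4·2 + 9)/6 = 18/6 = 3; σ²_B = ((9−1)/6)² = 1.778
te_C = (10 + 4·12 + 14)/6 = 72/6 = 12; σ²_C = ((14−10)/6)² = 0.444
te_D = (4 + 4·7 + 16)/6 = 48/6 = 8; σ²_D = ((16−4)/6)² = 4.000
te_E = (8 + 4·11 + 14)/6 = 66/6 = 11; σ²_E = ((14−8)/6)² = 1.000
te_F = (10 + 4·11 + 12)/6 = 66/6 = 11; σ²_F = ((12−10)/6)² = 0.111

Forward pass:
ES_A = 0; EF_A = 5
ES_B = 0; EF_B = 3
ES_C = max(EF_A=5, EF_B=3) = 5; EF_C = 5+12 = 17
ES_D = max(EF_A=5, EF_B=3) = 5; EF_D = 5+8 = 13
ES_E = max(EF_A=5, EF_B=3) = 5; EF_E = 5+11 = 16
ES_F = max(EF_B=3, EF_C=17, EF_D=13, EF_E=16) = 17; EF_F = 17+11 = 28
Expected project duration μ = 28 weeks. Critical path: A → C → F.

Variance along critical path = 1.778 + 0.444 + 0.111 = 2.333; σ = √2.333 = 1.528 weeks.
Z = (26 − 28) / 1.528 = -1.309
P(T ≤ 26) = Φ(-1.309) ≈ 0.095

0.095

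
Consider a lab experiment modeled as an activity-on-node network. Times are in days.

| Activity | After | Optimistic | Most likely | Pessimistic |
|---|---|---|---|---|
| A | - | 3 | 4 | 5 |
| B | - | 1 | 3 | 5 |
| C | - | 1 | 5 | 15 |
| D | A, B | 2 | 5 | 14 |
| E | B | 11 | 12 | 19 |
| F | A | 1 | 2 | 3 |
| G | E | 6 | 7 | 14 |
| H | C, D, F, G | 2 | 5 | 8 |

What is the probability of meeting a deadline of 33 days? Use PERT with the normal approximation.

0.963

te_A = (3 + 4·4 + 5)/6 = 24/6 = 4; σ²_A = ((5−3)/6)² = 0.111
te_B = (1 + 4·3 + 5)/6 = 18/6 = 3; σ²_B = ((5−1)/6)² = 0.444
te_C = (1 + 4·5 + 15)/6 = 36/6 = 6; σ²_C = ((15−1)/6)² = 5.444
te_D = (2 + 4·5 + 14)/6 = 36/6 = 6; σ²_D = ((14−2)/6)² = 4.000
te_E = (11 + 4·12 + 19)/6 = 78/6 = 13; σ²_E = ((19−11)/6)² = 1.778
te_F = (1 + 4·2 + 3)/6 = 12/6 = 2; σ²_F = ((3−1)/6)² = 0.111
te_G = (6 + 4·7 + 14)/6 = 48/6 = 8; σ²_G = ((14−6)/6)² = 1.778
te_H = (2 + 4·5 + 8)/6 = 30/6 = 5; σ²_H = ((8−2)/6)² = 1.000

Forward pass:
ES_A = 0; EF_A = 4
ES_B = 0; EF_B = 3
ES_C = 0; EF_C = 6
ES_D = max(EF_A=4, EF_B=3) = 4; EF_D = 4+6 = 10
ES_E = 3; EF_E = 3+13 = 16
ES_F = 4; EF_F = 4+2 = 6
ES_G = 16; EF_G = 16+8 = 24
ES_H = max(EF_C=6, EF_D=10, EF_F=6, EF_G=24) = 24; EF_H = 24+5 = 29
Expected project duration μ = 29 days. Critical path: B → E → G → H.

Variance along critical path = 0.444 + 1.778 + 1.778 + 1.000 = 5.000; σ = √5.000 = 2.236 days.
Z = (33 − 29) / 2.236 = 1.789
P(T ≤ 33) = Φ(1.789) ≈ 0.963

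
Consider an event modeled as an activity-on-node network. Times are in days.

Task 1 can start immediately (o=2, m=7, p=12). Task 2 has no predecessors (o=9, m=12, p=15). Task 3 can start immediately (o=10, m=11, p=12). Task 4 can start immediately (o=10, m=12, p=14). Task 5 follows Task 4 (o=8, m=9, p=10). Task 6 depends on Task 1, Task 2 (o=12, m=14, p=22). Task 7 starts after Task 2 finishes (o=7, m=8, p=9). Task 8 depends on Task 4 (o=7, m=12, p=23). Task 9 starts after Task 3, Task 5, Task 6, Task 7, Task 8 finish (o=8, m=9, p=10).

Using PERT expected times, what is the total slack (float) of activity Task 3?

te_Task 1 = (2 + 4·7 + 12)/6 = 42/6 = 7
te_Task 2 = (9 + 4·12 + 15)/6 = 72/6 = 12
te_Task 3 = (10 + 4·11 + 12)/6 = 66/6 = 11
te_Task 4 = (10 + 4·12 + 14)/6 = 72/6 = 12
te_Task 5 = (8 + 4·9 + 10)/6 = 54/6 = 9
te_Task 6 = (12 + 4·14 + 22)/6 = 90/6 = 15
te_Task 7 = (7 + 4·8 + 9)/6 = 48/6 = 8
te_Task 8 = (7 + 4·12 + 23)/6 = 78/6 = 13
te_Task 9 = (8 + 4·9 + 10)/6 = 54/6 = 9

Forward pass:
ES_Task 1 = 0; EF_Task 1 = 7
ES_Task 2 = 0; EF_Task 2 = 12
ES_Task 3 = 0; EF_Task 3 = 11
ES_Task 4 = 0; EF_Task 4 = 12
ES_Task 5 = 12; EF_Task 5 = 12+9 = 21
ES_Task 6 = max(EF_Task 1=7, EF_Task 2=12) = 12; EF_Task 6 = 12+15 = 27
ES_Task 7 = 12; EF_Task 7 = 12+8 = 20
ES_Task 8 = 12; EF_Task 8 = 12+13 = 25
ES_Task 9 = max(EF_Task 3=11, EF_Task 5=21, EF_Task 6=27, EF_Task 7=20, EF_Task 8=25) = 27; EF_Task 9 = 27+9 = 36
Expected project duration μ = 36 days. Critical path: Task 2 → Task 6 → Task 9.

Backward pass:
LF_Task 9 = 36; LS_Task 9 = 36−9 = 27
LF_Task 8 = LS_Task 9 = 27; LS_Task 8 = 27−13 = 14
LF_Task 7 = LS_Task 9 = 27; LS_Task 7 = 27−8 = 19
LF_Task 6 = LS_Task 9 = 27; LS_Task 6 = 27−15 = 12
LF_Task 5 = LS_Task 9 = 27; LS_Task 5 = 27−9 = 18
LF_Task 4 = min(LS_Task 5=18, LS_Task 8=14) = 14; LS_Task 4 = 14−12 = 2
LF_Task 3 = LS_Task 9 = 27; LS_Task 3 = 27−11 = 16
LF_Task 2 = min(LS_Task 6=12, LS_Task 7=19) = 12; LS_Task 2 = 12−12 = 0
LF_Task 1 = LS_Task 6 = 12; LS_Task 1 = 12−7 = 5
Slack_Task 3 = LS_Task 3 − ES_Task 3 = 16 − 0 = 16

16 days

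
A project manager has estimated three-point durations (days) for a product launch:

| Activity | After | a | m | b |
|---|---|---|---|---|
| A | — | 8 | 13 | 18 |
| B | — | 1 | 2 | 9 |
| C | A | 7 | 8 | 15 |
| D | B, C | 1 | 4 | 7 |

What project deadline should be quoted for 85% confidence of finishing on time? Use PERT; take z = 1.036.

28.4 days

te_A = (8 + 4·13 + 18)/6 = 78/6 = 13; σ²_A = ((18−8)/6)² = 2.778
te_B = (1 + 4·2 + 9)/6 = 18/6 = 3; σ²_B = ((9−1)/6)² = 1.778
te_C = (7 + 4·8 + 15)/6 = 54/6 = 9; σ²_C = ((15−7)/6)² = 1.778
te_D = (1 + 4·4 + 7)/6 = 24/6 = 4; σ²_D = ((7−1)/6)² = 1.000

Forward pass:
ES_A = 0; EF_A = 13
ES_B = 0; EF_B = 3
ES_C = 13; EF_C = 13+9 = 22
ES_D = max(EF_B=3, EF_C=22) = 22; EF_D = 22+4 = 26
Expected project duration μ = 26 days. Critical path: A → C → D.

Variance along critical path = 2.778 + 1.778 + 1.000 = 5.556; σ = 2.357 days.
D = μ + z·σ = 26 + 1.036·2.357 = 28.4 days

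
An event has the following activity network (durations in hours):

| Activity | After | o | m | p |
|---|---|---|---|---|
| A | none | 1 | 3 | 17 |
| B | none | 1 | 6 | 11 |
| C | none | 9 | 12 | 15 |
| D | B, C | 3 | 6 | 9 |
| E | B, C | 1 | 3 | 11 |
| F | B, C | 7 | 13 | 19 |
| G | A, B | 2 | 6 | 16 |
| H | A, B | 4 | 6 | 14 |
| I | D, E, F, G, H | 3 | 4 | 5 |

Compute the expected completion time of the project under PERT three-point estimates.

te_A = (1 + 4·3 + 17)/6 = 30/6 = 5
te_B = (1 + 4·6 + 11)/6 = 36/6 = 6
te_C = (9 + 4·12 + 15)/6 = 72/6 = 12
te_D = (3 + 4·6 + 9)/6 = 36/6 = 6
te_E = (1 + 4·3 + 11)/6 = 24/6 = 4
te_F = (7 + 4·13 + 19)/6 = 78/6 = 13
te_G = (2 + 4·6 + 16)/6 = 42/6 = 7
te_H = (4 + 4·6 + 14)/6 = 42/6 = 7
te_I = (3 + 4·4 + 5)/6 = 24/6 = 4

Forward pass:
ES_A = 0; EF_A = 5
ES_B = 0; EF_B = 6
ES_C = 0; EF_C = 12
ES_D = max(EF_B=6, EF_C=12) = 12; EF_D = 12+6 = 18
ES_E = max(EF_B=6, EF_C=12) = 12; EF_E = 12+4 = 16
ES_F = max(EF_B=6, EF_C=12) = 12; EF_F = 12+13 = 25
ES_G = max(EF_A=5, EF_B=6) = 6; EF_G = 6+7 = 13
ES_H = max(EF_A=5, EF_B=6) = 6; EF_H = 6+7 = 13
ES_I = max(EF_D=18, EF_E=16, EF_F=25, EF_G=13, EF_H=13) = 25; EF_I = 25+4 = 29
Expected project duration μ = 29 hours. Critical path: C → F → I.

29 hours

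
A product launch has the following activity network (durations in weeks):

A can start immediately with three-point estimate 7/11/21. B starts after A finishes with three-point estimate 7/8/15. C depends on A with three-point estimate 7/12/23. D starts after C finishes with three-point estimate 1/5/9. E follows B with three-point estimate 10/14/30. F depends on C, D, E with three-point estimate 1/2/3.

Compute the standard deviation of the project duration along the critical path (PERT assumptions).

te_A = (7 + 4·11 + 21)/6 = 72/6 = 12; σ²_A = ((21−7)/6)² = 5.444
te_B = (7 + 4·8 + 15)/6 = 54/6 = 9; σ²_B = ((15−7)/6)² = 1.778
te_C = (7 + 4·12 + 23)/6 = 78/6 = 13; σ²_C = ((23−7)/6)² = 7.111
te_D = (1 + 4·5 + 9)/6 = 30/6 = 5; σ²_D = ((9−1)/6)² = 1.778
te_E = (10 + 4·14 + 30)/6 = 96/6 = 16; σ²_E = ((30−10)/6)² = 11.111
te_F = (1 + 4·2 + 3)/6 = 12/6 = 2; σ²_F = ((3−1)/6)² = 0.111

Forward pass:
ES_A = 0; EF_A = 12
ES_B = 12; EF_B = 12+9 = 21
ES_C = 12; EF_C = 12+13 = 25
ES_D = 25; EF_D = 25+5 = 30
ES_E = 21; EF_E = 21+16 = 37
ES_F = max(EF_C=25, EF_D=30, EF_E=37) = 37; EF_F = 37+2 = 39
Expected project duration μ = 39 weeks. Critical path: A → B → E → F.

Variance along critical path = 5.444 + 1.778 + 11.111 + 0.111 = 18.444
σ = √18.444 = 4.295 weeks

4.29 weeks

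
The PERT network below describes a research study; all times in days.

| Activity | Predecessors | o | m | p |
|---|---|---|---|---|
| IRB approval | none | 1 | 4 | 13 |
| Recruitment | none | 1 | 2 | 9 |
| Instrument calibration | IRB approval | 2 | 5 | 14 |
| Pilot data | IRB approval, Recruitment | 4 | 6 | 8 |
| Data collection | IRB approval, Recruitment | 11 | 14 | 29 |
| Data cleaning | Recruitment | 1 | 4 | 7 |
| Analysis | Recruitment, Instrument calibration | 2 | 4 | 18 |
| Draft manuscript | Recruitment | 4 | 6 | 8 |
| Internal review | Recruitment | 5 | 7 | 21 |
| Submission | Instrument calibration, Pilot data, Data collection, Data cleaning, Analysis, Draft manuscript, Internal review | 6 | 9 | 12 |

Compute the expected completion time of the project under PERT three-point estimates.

30 days

te_IRB approval = (1 + 4·4 + 13)/6 = 30/6 = 5
te_Recruitment = (1 + 4·2 + 9)/6 = 18/6 = 3
te_Instrument calibration = (2 + 4·5 + 14)/6 = 36/6 = 6
te_Pilot data = (4 + 4·6 + 8)/6 = 36/6 = 6
te_Data collection = (11 + 4·14 + 29)/6 = 96/6 = 16
te_Data cleaning = (1 + 4·4 + 7)/6 = 24/6 = 4
te_Analysis = (2 + 4·4 + 18)/6 = 36/6 = 6
te_Draft manuscript = (4 + 4·6 + 8)/6 = 36/6 = 6
te_Internal review = (5 + 4·7 + 21)/6 = 54/6 = 9
te_Submission = (6 + 4·9 + 12)/6 = 54/6 = 9

Forward pass:
ES_IRB approval = 0; EF_IRB approval = 5
ES_Recruitment = 0; EF_Recruitment = 3
ES_Instrument calibration = 5; EF_Instrument calibration = 5+6 = 11
ES_Pilot data = max(EF_IRB approval=5, EF_Recruitment=3) = 5; EF_Pilot data = 5+6 = 11
ES_Data collection = max(EF_IRB approval=5, EF_Recruitment=3) = 5; EF_Data collection = 5+16 = 21
ES_Data cleaning = 3; EF_Data cleaning = 3+4 = 7
ES_Analysis = max(EF_Recruitment=3, EF_Instrument calibration=11) = 11; EF_Analysis = 11+6 = 17
ES_Draft manuscript = 3; EF_Draft manuscript = 3+6 = 9
ES_Internal review = 3; EF_Internal review = 3+9 = 12
ES_Submission = max(EF_Instrument calibration=11, EF_Pilot data=11, EF_Data collection=21, EF_Data cleaning=7, EF_Analysis=17, EF_Draft manuscript=9, EF_Internal review=12) = 21; EF_Submission = 21+9 = 30
Expected project duration μ = 30 days. Critical path: IRB approval → Data collection → Submission.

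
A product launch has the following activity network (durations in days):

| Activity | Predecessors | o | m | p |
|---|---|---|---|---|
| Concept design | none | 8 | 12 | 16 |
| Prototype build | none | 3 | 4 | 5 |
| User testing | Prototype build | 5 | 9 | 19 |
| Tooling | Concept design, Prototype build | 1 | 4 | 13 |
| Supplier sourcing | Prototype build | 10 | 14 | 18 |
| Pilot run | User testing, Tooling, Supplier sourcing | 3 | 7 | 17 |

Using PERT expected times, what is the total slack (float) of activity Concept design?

te_Concept design = (8 + 4·12 + 16)/6 = 72/6 = 12
te_Prototype build = (3 + 4·4 + 5)/6 = 24/6 = 4
te_User testing = (5 + 4·9 + 19)/6 = 60/6 = 10
te_Tooling = (1 + 4·4 + 13)/6 = 30/6 = 5
te_Supplier sourcing = (10 + 4·14 + 18)/6 = 84/6 = 14
te_Pilot run = (3 + 4·7 + 17)/6 = 48/6 = 8

Forward pass:
ES_Concept design = 0; EF_Concept design = 12
ES_Prototype build = 0; EF_Prototype build = 4
ES_User testing = 4; EF_User testing = 4+10 = 14
ES_Tooling = max(EF_Concept design=12, EF_Prototype build=4) = 12; EF_Tooling = 12+5 = 17
ES_Supplier sourcing = 4; EF_Supplier sourcing = 4+14 = 18
ES_Pilot run = max(EF_User testing=14, EF_Tooling=17, EF_Supplier sourcing=18) = 18; EF_Pilot run = 18+8 = 26
Expected project duration μ = 26 days. Critical path: Prototype build → Supplier sourcing → Pilot run.

Backward pass:
LF_Pilot run = 26; LS_Pilot run = 26−8 = 18
LF_Supplier sourcing = LS_Pilot run = 18; LS_Supplier sourcing = 18−14 = 4
LF_Tooling = LS_Pilot run = 18; LS_Tooling = 18−5 = 13
LF_User testing = LS_Pilot run = 18; LS_User testing = 18−10 = 8
LF_Prototype build = min(LS_User testing=8, LS_Tooling=13, LS_Supplier sourcing=4) = 4; LS_Prototype build = 4−4 = 0
LF_Concept design = LS_Tooling = 13; LS_Concept design = 13−12 = 1
Slack_Concept design = LS_Concept design − ES_Concept design = 1 − 0 = 1

1 days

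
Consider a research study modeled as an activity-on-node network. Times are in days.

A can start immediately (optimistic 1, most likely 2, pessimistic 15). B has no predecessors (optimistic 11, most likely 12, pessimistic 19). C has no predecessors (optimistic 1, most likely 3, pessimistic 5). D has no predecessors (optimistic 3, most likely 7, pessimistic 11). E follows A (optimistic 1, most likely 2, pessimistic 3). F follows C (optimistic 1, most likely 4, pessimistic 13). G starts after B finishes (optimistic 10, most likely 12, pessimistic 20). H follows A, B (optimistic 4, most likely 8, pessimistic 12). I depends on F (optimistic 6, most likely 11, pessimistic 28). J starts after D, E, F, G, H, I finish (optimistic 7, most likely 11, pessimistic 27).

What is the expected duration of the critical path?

te_A = (1 + 4·2 + 15)/6 = 24/6 = 4
te_B = (11 + 4·12 + 19)/6 = 78/6 = 13
te_C = (1 + 4·3 + 5)/6 = 18/6 = 3
te_D = (3 + 4·7 + 11)/6 = 42/6 = 7
te_E = (1 + 4·2 + 3)/6 = 12/6 = 2
te_F = (1 + 4·4 + 13)/6 = 30/6 = 5
te_G = (10 + 4·12 + 20)/6 = 78/6 = 13
te_H = (4 + 4·8 + 12)/6 = 48/6 = 8
te_I = (6 + 4·11 + 28)/6 = 78/6 = 13
te_J = (7 + 4·11 + 27)/6 = 78/6 = 13

Forward pass:
ES_A = 0; EF_A = 4
ES_B = 0; EF_B = 13
ES_C = 0; EF_C = 3
ES_D = 0; EF_D = 7
ES_E = 4; EF_E = 4+2 = 6
ES_F = 3; EF_F = 3+5 = 8
ES_G = 13; EF_G = 13+13 = 26
ES_H = max(EF_A=4, EF_B=13) = 13; EF_H = 13+8 = 21
ES_I = 8; EF_I = 8+13 = 21
ES_J = max(EF_D=7, EF_E=6, EF_F=8, EF_G=26, EF_H=21, EF_I=21) = 26; EF_J = 26+13 = 39
Expected project duration μ = 39 days. Critical path: B → G → J.

39 days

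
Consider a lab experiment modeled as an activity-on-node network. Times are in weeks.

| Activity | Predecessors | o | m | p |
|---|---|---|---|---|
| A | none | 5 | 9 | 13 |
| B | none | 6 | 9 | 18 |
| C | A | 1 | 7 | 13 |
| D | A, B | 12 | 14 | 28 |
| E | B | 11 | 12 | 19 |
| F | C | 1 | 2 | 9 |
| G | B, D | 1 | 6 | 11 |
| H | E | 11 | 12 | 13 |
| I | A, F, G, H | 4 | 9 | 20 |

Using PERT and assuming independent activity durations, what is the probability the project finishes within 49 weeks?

0.866

te_A = (5 + 4·9 + 13)/6 = 54/6 = 9; σ²_A = ((13−5)/6)² = 1.778
te_B = (6 + 4·9 + 18)/6 = 60/6 = 10; σ²_B = ((18−6)/6)² = 4.000
te_C = (1 + 4·7 + 13)/6 = 42/6 = 7; σ²_C = ((13−1)/6)² = 4.000
te_D = (12 + 4·14 + 28)/6 = 96/6 = 16; σ²_D = ((28−12)/6)² = 7.111
te_E = (11 + 4·12 + 19)/6 = 78/6 = 13; σ²_E = ((19−11)/6)² = 1.778
te_F = (1 + 4·2 + 9)/6 = 18/6 = 3; σ²_F = ((9−1)/6)² = 1.778
te_G = (1 + 4·6 + 11)/6 = 36/6 = 6; σ²_G = ((11−1)/6)² = 2.778
te_H = (11 + 4·12 + 13)/6 = 72/6 = 12; σ²_H = ((13−11)/6)² = 0.111
te_I = (4 + 4·9 + 20)/6 = 60/6 = 10; σ²_I = ((20−4)/6)² = 7.111

Forward pass:
ES_A = 0; EF_A = 9
ES_B = 0; EF_B = 10
ES_C = 9; EF_C = 9+7 = 16
ES_D = max(EF_A=9, EF_B=10) = 10; EF_D = 10+16 = 26
ES_E = 10; EF_E = 10+13 = 23
ES_F = 16; EF_F = 16+3 = 19
ES_G = max(EF_B=10, EF_D=26) = 26; EF_G = 26+6 = 32
ES_H = 23; EF_H = 23+12 = 35
ES_I = max(EF_A=9, EF_F=19, EF_G=32, EF_H=35) = 35; EF_I = 35+10 = 45
Expected project duration μ = 45 weeks. Critical path: B → E → H → I.

Variance along critical path = 4.000 + 1.778 + 0.111 + 7.111 = 13.000; σ = √13.000 = 3.606 weeks.
Z = (49 − 45) / 3.606 = 1.109
P(T ≤ 49) = Φ(1.109) ≈ 0.866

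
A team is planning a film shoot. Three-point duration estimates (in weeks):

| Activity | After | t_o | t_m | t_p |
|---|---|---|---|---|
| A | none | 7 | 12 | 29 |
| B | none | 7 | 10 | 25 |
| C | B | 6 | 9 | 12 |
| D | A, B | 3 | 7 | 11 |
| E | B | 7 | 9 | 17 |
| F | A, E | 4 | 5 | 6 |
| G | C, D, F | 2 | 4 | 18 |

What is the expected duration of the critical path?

te_A = (7 + 4·12 + 29)/6 = 84/6 = 14
te_B = (7 + 4·10 + 25)/6 = 72/6 = 12
te_C = (6 + 4·9 + 12)/6 = 54/6 = 9
te_D = (3 + 4·7 + 11)/6 = 42/6 = 7
te_E = (7 + 4·9 + 17)/6 = 60/6 = 10
te_F = (4 + 4·5 + 6)/6 = 30/6 = 5
te_G = (2 + 4·4 + 18)/6 = 36/6 = 6

Forward pass:
ES_A = 0; EF_A = 14
ES_B = 0; EF_B = 12
ES_C = 12; EF_C = 12+9 = 21
ES_D = max(EF_A=14, EF_B=12) = 14; EF_D = 14+7 = 21
ES_E = 12; EF_E = 12+10 = 22
ES_F = max(EF_A=14, EF_E=22) = 22; EF_F = 22+5 = 27
ES_G = max(EF_C=21, EF_D=21, EF_F=27) = 27; EF_G = 27+6 = 33
Expected project duration μ = 33 weeks. Critical path: B → E → F → G.

33 weeks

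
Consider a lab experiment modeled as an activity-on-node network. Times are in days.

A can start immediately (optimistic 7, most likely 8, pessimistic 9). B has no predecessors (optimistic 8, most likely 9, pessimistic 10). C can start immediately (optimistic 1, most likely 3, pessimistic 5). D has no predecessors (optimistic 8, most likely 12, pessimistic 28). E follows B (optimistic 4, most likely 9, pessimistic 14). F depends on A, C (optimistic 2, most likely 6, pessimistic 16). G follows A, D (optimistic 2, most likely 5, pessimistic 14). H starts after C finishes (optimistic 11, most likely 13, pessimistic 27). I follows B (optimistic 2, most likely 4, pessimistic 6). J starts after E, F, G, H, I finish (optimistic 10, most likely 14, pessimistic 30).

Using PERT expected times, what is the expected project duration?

36 days

te_A = (7 + 4·8 + 9)/6 = 48/6 = 8
te_B = (8 + 4·9 + 10)/6 = 54/6 = 9
te_C = (1 + 4·3 + 5)/6 = 18/6 = 3
te_D = (8 + 4·12 + 28)/6 = 84/6 = 14
te_E = (4 + 4·9 + 14)/6 = 54/6 = 9
te_F = (2 + 4·6 + 16)/6 = 42/6 = 7
te_G = (2 + 4·5 + 14)/6 = 36/6 = 6
te_H = (11 + 4·13 + 27)/6 = 90/6 = 15
te_I = (2 + 4·4 + 6)/6 = 24/6 = 4
te_J = (10 + 4·14 + 30)/6 = 96/6 = 16

Forward pass:
ES_A = 0; EF_A = 8
ES_B = 0; EF_B = 9
ES_C = 0; EF_C = 3
ES_D = 0; EF_D = 14
ES_E = 9; EF_E = 9+9 = 18
ES_F = max(EF_A=8, EF_C=3) = 8; EF_F = 8+7 = 15
ES_G = max(EF_A=8, EF_D=14) = 14; EF_G = 14+6 = 20
ES_H = 3; EF_H = 3+15 = 18
ES_I = 9; EF_I = 9+4 = 13
ES_J = max(EF_E=18, EF_F=15, EF_G=20, EF_H=18, EF_I=13) = 20; EF_J = 20+16 = 36
Expected project duration μ = 36 days. Critical path: D → G → J.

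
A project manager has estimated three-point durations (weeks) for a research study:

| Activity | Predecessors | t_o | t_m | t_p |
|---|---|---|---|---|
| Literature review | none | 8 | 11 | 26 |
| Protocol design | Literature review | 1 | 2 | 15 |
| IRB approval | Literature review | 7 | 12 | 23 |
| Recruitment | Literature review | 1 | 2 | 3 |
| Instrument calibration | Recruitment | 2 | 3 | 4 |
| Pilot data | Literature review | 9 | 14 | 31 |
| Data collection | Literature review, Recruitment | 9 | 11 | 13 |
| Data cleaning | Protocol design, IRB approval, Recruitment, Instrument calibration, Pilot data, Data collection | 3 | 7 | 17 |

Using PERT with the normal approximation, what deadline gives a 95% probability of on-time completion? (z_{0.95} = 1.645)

45.7 weeks

te_Literature review = (8 + 4·11 + 26)/6 = 78/6 = 13; σ²_Literature review = ((26−8)/6)² = 9.000
te_Protocol design = (1 + 4·2 + 15)/6 = 24/6 = 4; σ²_Protocol design = ((15−1)/6)² = 5.444
te_IRB approval = (7 + 4·12 + 23)/6 = 78/6 = 13; σ²_IRB approval = ((23−7)/6)² = 7.111
te_Recruitment = (1 + 4·2 + 3)/6 = 12/6 = 2; σ²_Recruitment = ((3−1)/6)² = 0.111
te_Instrument calibration = (2 + 4·3 + 4)/6 = 18/6 = 3; σ²_Instrument calibration = ((4−2)/6)² = 0.111
te_Pilot data = (9 + 4·14 + 31)/6 = 96/6 = 16; σ²_Pilot data = ((31−9)/6)² = 13.444
te_Data collection = (9 + 4·11 + 13)/6 = 66/6 = 11; σ²_Data collection = ((13−9)/6)² = 0.444
te_Data cleaning = (3 + 4·7 + 17)/6 = 48/6 = 8; σ²_Data cleaning = ((17−3)/6)² = 5.444

Forward pass:
ES_Literature review = 0; EF_Literature review = 13
ES_Protocol design = 13; EF_Protocol design = 13+4 = 17
ES_IRB approval = 13; EF_IRB approval = 13+13 = 26
ES_Recruitment = 13; EF_Recruitment = 13+2 = 15
ES_Instrument calibration = 15; EF_Instrument calibration = 15+3 = 18
ES_Pilot data = 13; EF_Pilot data = 13+16 = 29
ES_Data collection = max(EF_Literature review=13, EF_Recruitment=15) = 15; EF_Data collection = 15+11 = 26
ES_Data cleaning = max(EF_Protocol design=17, EF_IRB approval=26, EF_Recruitment=15, EF_Instrument calibration=18, EF_Pilot data=29, EF_Data collection=26) = 29; EF_Data cleaning = 29+8 = 37
Expected project duration μ = 37 weeks. Critical path: Literature review → Pilot data → Data cleaning.

Variance along critical path = 9.000 + 13.444 + 5.444 = 27.889; σ = 5.281 weeks.
D = μ + z·σ = 37 + 1.645·5.281 = 45.7 weeks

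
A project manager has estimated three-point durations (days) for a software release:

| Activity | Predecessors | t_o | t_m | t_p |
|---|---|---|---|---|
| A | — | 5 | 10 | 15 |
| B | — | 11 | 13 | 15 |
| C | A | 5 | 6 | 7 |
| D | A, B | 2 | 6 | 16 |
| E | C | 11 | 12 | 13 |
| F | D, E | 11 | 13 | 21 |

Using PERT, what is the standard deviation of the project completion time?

2.40 days

te_A = (5 + 4·10 + 15)/6 = 60/6 = 10; σ²_A = ((15−5)/6)² = 2.778
te_B = (11 + 4·13 + 15)/6 = 78/6 = 13; σ²_B = ((15−11)/6)² = 0.444
te_C = (5 + 4·6 + 7)/6 = 36/6 = 6; σ²_C = ((7−5)/6)² = 0.111
te_D = (2 + 4·6 + 16)/6 = 42/6 = 7; σ²_D = ((16−2)/6)² = 5.444
te_E = (11 + 4·12 + 13)/6 = 72/6 = 12; σ²_E = ((13−11)/6)² = 0.111
te_F = (11 + 4·13 + 21)/6 = 84/6 = 14; σ²_F = ((21−11)/6)² = 2.778

Forward pass:
ES_A = 0; EF_A = 10
ES_B = 0; EF_B = 13
ES_C = 10; EF_C = 10+6 = 16
ES_D = max(EF_A=10, EF_B=13) = 13; EF_D = 13+7 = 20
ES_E = 16; EF_E = 16+12 = 28
ES_F = max(EF_D=20, EF_E=28) = 28; EF_F = 28+14 = 42
Expected project duration μ = 42 days. Critical path: A → C → E → F.

Variance along critical path = 2.778 + 0.111 + 0.111 + 2.778 = 5.778
σ = √5.778 = 2.404 days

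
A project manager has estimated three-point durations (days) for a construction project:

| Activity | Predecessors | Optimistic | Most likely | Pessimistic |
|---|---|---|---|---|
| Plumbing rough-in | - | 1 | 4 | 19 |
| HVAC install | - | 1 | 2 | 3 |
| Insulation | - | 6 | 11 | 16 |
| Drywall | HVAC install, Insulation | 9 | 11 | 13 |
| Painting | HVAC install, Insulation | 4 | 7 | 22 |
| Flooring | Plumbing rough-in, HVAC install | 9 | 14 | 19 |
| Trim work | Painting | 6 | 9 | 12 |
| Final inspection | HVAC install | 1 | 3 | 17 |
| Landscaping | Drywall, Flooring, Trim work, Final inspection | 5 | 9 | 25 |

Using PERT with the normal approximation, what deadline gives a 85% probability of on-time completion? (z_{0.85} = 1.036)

te_Plumbing rough-in = (1 + 4·4 + 19)/6 = 36/6 = 6; σ²_Plumbing rough-in = ((19−1)/6)² = 9.000
te_HVAC install = (1 + 4·2 + 3)/6 = 12/6 = 2; σ²_HVAC install = ((3−1)/6)² = 0.111
te_Insulation = (6 + 4·11 + 16)/6 = 66/6 = 11; σ²_Insulation = ((16−6)/6)² = 2.778
te_Drywall = (9 + 4·11 + 13)/6 = 66/6 = 11; σ²_Drywall = ((13−9)/6)² = 0.444
te_Painting = (4 + 4·7 + 22)/6 = 54/6 = 9; σ²_Painting = ((22−4)/6)² = 9.000
te_Flooring = (9 + 4·14 + 19)/6 = 84/6 = 14; σ²_Flooring = ((19−9)/6)² = 2.778
te_Trim work = (6 + 4·9 + 12)/6 = 54/6 = 9; σ²_Trim work = ((12−6)/6)² = 1.000
te_Final inspection = (1 + 4·3 + 17)/6 = 30/6 = 5; σ²_Final inspection = ((17−1)/6)² = 7.111
te_Landscaping = (5 + 4·9 + 25)/6 = 66/6 = 11; σ²_Landscaping = ((25−5)/6)² = 11.111

Forward pass:
ES_Plumbing rough-in = 0; EF_Plumbing rough-in = 6
ES_HVAC install = 0; EF_HVAC install = 2
ES_Insulation = 0; EF_Insulation = 11
ES_Drywall = max(EF_HVAC install=2, EF_Insulation=11) = 11; EF_Drywall = 11+11 = 22
ES_Painting = max(EF_HVAC install=2, EF_Insulation=11) = 11; EF_Painting = 11+9 = 20
ES_Flooring = max(EF_Plumbing rough-in=6, EF_HVAC install=2) = 6; EF_Flooring = 6+14 = 20
ES_Trim work = 20; EF_Trim work = 20+9 = 29
ES_Final inspection = 2; EF_Final inspection = 2+5 = 7
ES_Landscaping = max(EF_Drywall=22, EF_Flooring=20, EF_Trim work=29, EF_Final inspection=7) = 29; EF_Landscaping = 29+11 = 40
Expected project duration μ = 40 days. Critical path: Insulation → Painting → Trim work → Landscaping.

Variance along critical path = 2.778 + 9.000 + 1.000 + 11.111 = 23.889; σ = 4.888 days.
D = μ + z·σ = 40 + 1.036·4.888 = 45.1 days

45.1 days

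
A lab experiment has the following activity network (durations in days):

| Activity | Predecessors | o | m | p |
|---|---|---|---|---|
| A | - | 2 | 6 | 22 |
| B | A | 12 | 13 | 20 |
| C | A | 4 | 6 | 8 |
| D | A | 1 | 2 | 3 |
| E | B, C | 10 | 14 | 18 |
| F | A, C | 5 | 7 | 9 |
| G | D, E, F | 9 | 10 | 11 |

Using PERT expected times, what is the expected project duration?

46 days

te_A = (2 + 4·6 + 22)/6 = 48/6 = 8
te_B = (12 + 4·13 + 20)/6 = 84/6 = 14
te_C = (4 + 4·6 + 8)/6 = 36/6 = 6
te_D = (1 + 4·2 + 3)/6 = 12/6 = 2
te_E = (10 + 4·14 + 18)/6 = 84/6 = 14
te_F = (5 + 4·7 + 9)/6 = 42/6 = 7
te_G = (9 + 4·10 + 11)/6 = 60/6 = 10

Forward pass:
ES_A = 0; EF_A = 8
ES_B = 8; EF_B = 8+14 = 22
ES_C = 8; EF_C = 8+6 = 14
ES_D = 8; EF_D = 8+2 = 10
ES_E = max(EF_B=22, EF_C=14) = 22; EF_E = 22+14 = 36
ES_F = max(EF_A=8, EF_C=14) = 14; EF_F = 14+7 = 21
ES_G = max(EF_D=10, EF_E=36, EF_F=21) = 36; EF_G = 36+10 = 46
Expected project duration μ = 46 days. Critical path: A → B → E → G.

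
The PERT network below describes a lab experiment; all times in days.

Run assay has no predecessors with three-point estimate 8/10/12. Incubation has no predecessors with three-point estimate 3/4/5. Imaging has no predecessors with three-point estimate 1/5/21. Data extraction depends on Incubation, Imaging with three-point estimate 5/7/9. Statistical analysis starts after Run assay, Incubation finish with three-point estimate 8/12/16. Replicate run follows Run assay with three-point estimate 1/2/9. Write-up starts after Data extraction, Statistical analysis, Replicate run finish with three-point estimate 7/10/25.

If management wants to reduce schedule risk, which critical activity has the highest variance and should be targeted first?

te_Run assay = (8 + 4·10 + 12)/6 = 60/6 = 10; σ²_Run assay = ((12−8)/6)² = 0.444
te_Incubation = (3 + 4·4 + 5)/6 = 24/6 = 4; σ²_Incubation = ((5−3)/6)² = 0.111
te_Imaging = (1 + 4·5 + 21)/6 = 42/6 = 7; σ²_Imaging = ((21−1)/6)² = 11.111
te_Data extraction = (5 + 4·7 + 9)/6 = 42/6 = 7; σ²_Data extraction = ((9−5)/6)² = 0.444
te_Statistical analysis = (8 + 4·12 + 16)/6 = 72/6 = 12; σ²_Statistical analysis = ((16−8)/6)² = 1.778
te_Replicate run = (1 + 4·2 + 9)/6 = 18/6 = 3; σ²_Replicate run = ((9−1)/6)² = 1.778
te_Write-up = (7 + 4·10 + 25)/6 = 72/6 = 12; σ²_Write-up = ((25−7)/6)² = 9.000

Forward pass:
ES_Run assay = 0; EF_Run assay = 10
ES_Incubation = 0; EF_Incubation = 4
ES_Imaging = 0; EF_Imaging = 7
ES_Data extraction = max(EF_Incubation=4, EF_Imaging=7) = 7; EF_Data extraction = 7+7 = 14
ES_Statistical analysis = max(EF_Run assay=10, EF_Incubation=4) = 10; EF_Statistical analysis = 10+12 = 22
ES_Replicate run = 10; EF_Replicate run = 10+3 = 13
ES_Write-up = max(EF_Data extraction=14, EF_Statistical analysis=22, EF_Replicate run=13) = 22; EF_Write-up = 22+12 = 34
Expected project duration μ = 34 days. Critical path: Run assay → Statistical analysis → Write-up.

Variances on critical path: σ²_Run assay=0.444, σ²_Statistical analysis=1.778, σ²_Write-up=9.000.
Largest is σ²_Write-up = 9.000.

Write-up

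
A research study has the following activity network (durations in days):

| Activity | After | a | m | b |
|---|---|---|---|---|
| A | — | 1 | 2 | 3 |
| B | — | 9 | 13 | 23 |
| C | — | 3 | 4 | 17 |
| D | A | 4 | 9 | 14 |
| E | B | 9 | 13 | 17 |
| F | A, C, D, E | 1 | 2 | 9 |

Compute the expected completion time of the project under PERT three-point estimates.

te_A = (1 + 4·2 + 3)/6 = 12/6 = 2
te_B = (9 + 4·13 + 23)/6 = 84/6 = 14
te_C = (3 + 4·4 + 17)/6 = 36/6 = 6
te_D = (4 + 4·9 + 14)/6 = 54/6 = 9
te_E = (9 + 4·13 + 17)/6 = 78/6 = 13
te_F = (1 + 4·2 + 9)/6 = 18/6 = 3

Forward pass:
ES_A = 0; EF_A = 2
ES_B = 0; EF_B = 14
ES_C = 0; EF_C = 6
ES_D = 2; EF_D = 2+9 = 11
ES_E = 14; EF_E = 14+13 = 27
ES_F = max(EF_A=2, EF_C=6, EF_D=11, EF_E=27) = 27; EF_F = 27+3 = 30
Expected project duration μ = 30 days. Critical path: B → E → F.

30 days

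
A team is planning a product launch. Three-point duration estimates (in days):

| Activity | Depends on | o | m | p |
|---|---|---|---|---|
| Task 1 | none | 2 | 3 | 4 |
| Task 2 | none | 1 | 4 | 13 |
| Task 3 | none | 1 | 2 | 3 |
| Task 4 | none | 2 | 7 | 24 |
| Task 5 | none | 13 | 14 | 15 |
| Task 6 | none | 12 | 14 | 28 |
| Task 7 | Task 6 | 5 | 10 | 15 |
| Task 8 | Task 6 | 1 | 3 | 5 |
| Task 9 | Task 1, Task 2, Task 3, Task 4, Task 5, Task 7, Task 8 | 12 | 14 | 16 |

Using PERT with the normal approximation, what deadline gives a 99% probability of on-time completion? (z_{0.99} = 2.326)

te_Task 1 = (2 + 4·3 + 4)/6 = 18/6 = 3; σ²_Task 1 = ((4−2)/6)² = 0.111
te_Task 2 = (1 + 4·4 + 13)/6 = 30/6 = 5; σ²_Task 2 = ((13−1)/6)² = 4.000
te_Task 3 = (1 + 4·2 + 3)/6 = 12/6 = 2; σ²_Task 3 = ((3−1)/6)² = 0.111
te_Task 4 = (2 + 4·7 + 24)/6 = 54/6 = 9; σ²_Task 4 = ((24−2)/6)² = 13.444
te_Task 5 = (13 + 4·14 + 15)/6 = 84/6 = 14; σ²_Task 5 = ((15−13)/6)² = 0.111
te_Task 6 = (12 + 4·14 + 28)/6 = 96/6 = 16; σ²_Task 6 = ((28−12)/6)² = 7.111
te_Task 7 = (5 + 4·10 + 15)/6 = 60/6 = 10; σ²_Task 7 = ((15−5)/6)² = 2.778
te_Task 8 = (1 + 4·3 + 5)/6 = 18/6 = 3; σ²_Task 8 = ((5−1)/6)² = 0.444
te_Task 9 = (12 + 4·14 + 16)/6 = 84/6 = 14; σ²_Task 9 = ((16−12)/6)² = 0.444

Forward pass:
ES_Task 1 = 0; EF_Task 1 = 3
ES_Task 2 = 0; EF_Task 2 = 5
ES_Task 3 = 0; EF_Task 3 = 2
ES_Task 4 = 0; EF_Task 4 = 9
ES_Task 5 = 0; EF_Task 5 = 14
ES_Task 6 = 0; EF_Task 6 = 16
ES_Task 7 = 16; EF_Task 7 = 16+10 = 26
ES_Task 8 = 16; EF_Task 8 = 16+3 = 19
ES_Task 9 = max(EF_Task 1=3, EF_Task 2=5, EF_Task 3=2, EF_Task 4=9, EF_Task 5=14, EF_Task 7=26, EF_Task 8=19) = 26; EF_Task 9 = 26+14 = 40
Expected project duration μ = 40 days. Critical path: Task 6 → Task 7 → Task 9.

Variance along critical path = 7.111 + 2.778 + 0.444 = 10.333; σ = 3.215 days.
D = μ + z·σ = 40 + 2.326·3.215 = 47.5 days

47.5 days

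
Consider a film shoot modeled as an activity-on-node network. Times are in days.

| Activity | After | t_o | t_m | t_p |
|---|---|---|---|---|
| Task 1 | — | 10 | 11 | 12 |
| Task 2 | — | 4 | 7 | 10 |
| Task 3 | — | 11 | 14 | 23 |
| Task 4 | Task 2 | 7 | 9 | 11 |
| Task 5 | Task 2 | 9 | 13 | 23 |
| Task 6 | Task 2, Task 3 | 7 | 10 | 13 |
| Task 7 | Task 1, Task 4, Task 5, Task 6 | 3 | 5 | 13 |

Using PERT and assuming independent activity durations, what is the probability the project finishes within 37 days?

te_Task 1 = (10 + 4·11 + 12)/6 = 66/6 = 11; σ²_Task 1 = ((12−10)/6)² = 0.111
te_Task 2 = (4 + 4·7 + 10)/6 = 42/6 = 7; σ²_Task 2 = ((10−4)/6)² = 1.000
te_Task 3 = (11 + 4·14 + 23)/6 = 90/6 = 15; σ²_Task 3 = ((23−11)/6)² = 4.000
te_Task 4 = (7 + 4·9 + 11)/6 = 54/6 = 9; σ²_Task 4 = ((11−7)/6)² = 0.444
te_Task 5 = (9 + 4·13 + 23)/6 = 84/6 = 14; σ²_Task 5 = ((23−9)/6)² = 5.444
te_Task 6 = (7 + 4·10 + 13)/6 = 60/6 = 10; σ²_Task 6 = ((13−7)/6)² = 1.000
te_Task 7 = (3 + 4·5 + 13)/6 = 36/6 = 6; σ²_Task 7 = ((13−3)/6)² = 2.778

Forward pass:
ES_Task 1 = 0; EF_Task 1 = 11
ES_Task 2 = 0; EF_Task 2 = 7
ES_Task 3 = 0; EF_Task 3 = 15
ES_Task 4 = 7; EF_Task 4 = 7+9 = 16
ES_Task 5 = 7; EF_Task 5 = 7+14 = 21
ES_Task 6 = max(EF_Task 2=7, EF_Task 3=15) = 15; EF_Task 6 = 15+10 = 25
ES_Task 7 = max(EF_Task 1=11, EF_Task 4=16, EF_Task 5=21, EF_Task 6=25) = 25; EF_Task 7 = 25+6 = 31
Expected project duration μ = 31 days. Critical path: Task 3 → Task 6 → Task 7.

Variance along critical path = 4.000 + 1.000 + 2.778 = 7.778; σ = √7.778 = 2.789 days.
Z = (37 − 31) / 2.789 = 2.151
P(T ≤ 37) = Φ(2.151) ≈ 0.984

0.984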